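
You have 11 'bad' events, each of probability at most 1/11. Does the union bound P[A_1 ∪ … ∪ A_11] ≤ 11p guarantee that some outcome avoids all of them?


Union bound: P[∪_{i=1}^{11} A_i] ≤ Σ_i P[A_i] ≤ 11·p = 11·(1/11) = 1.
Numerically: 1 ≈ 1.000000.
Is 1 < 1? NO.
Since the bound 1 is ≥ 1, the union bound is uninformative here; it does NOT by itself certify existence.

11·p = 1 ≈ 1.000000; existence NOT certified by the union bound.


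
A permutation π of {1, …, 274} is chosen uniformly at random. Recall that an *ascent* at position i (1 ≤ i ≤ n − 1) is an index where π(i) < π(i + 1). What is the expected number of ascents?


Write X = Σ X_I over i = 1, …, 273, with X_I the indicator of one ascent.
There are 273 indicators.
For each fixed i, the pair (π(i), π(i+1)) is a uniformly random ordered pair of distinct values from {1, …, 274}; by symmetry P[π(i) < π(i+1)] = 1/2.
By linearity: E[X] = 273 · (1/2) = (274 − 1) · (1/2) = 273/2 ≈ 136.500.

E[X] = 273/2 = 136.500.


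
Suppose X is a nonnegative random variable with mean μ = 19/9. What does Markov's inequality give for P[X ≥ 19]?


μ = E[X] = 19/9, a = 19.
Markov: P[X ≥ 19] ≤ μ/a = (19/9)/19 = 1/9.
Numerically: ≈ 0.111111.
(Since a = 19 > μ = 2.111111, the bound 1/9 is < 1 and informative.)

P[X ≥ 19] ≤ 1/9 ≈ 0.111111.


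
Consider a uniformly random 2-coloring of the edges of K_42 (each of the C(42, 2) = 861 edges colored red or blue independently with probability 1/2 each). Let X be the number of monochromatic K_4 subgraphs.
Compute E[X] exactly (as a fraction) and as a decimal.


Let X = Σ_S X_S over the C(42, 4) = 111930 subsets S of size 4, where X_S = 1 if the K_4 on S is monochromatic.
For a fixed S, the K_4 on S has C(4, 2) = 6 edges. P[all 6 edges red] = (1/2)^6, and likewise for blue, so P[monochromatic] = 2·(1/2)^6 = 2^{1 − 6} = 1/32.
Summing: E[X] = C(42, 4) · 2^{1 − 6} = 111930 · 1/32 = 55965/16.
Numerically: E[X] ≈ 3497.8125.

E[X] = C(42,4)·2^(1−C(4,2)) = 55965/16 ≈ 3497.8125.


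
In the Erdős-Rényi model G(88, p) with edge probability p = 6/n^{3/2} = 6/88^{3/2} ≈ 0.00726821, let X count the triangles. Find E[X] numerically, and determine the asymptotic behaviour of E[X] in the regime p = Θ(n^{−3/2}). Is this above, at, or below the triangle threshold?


Number of potential triangles: C(88, 3) = 109736.
Each occurs with probability p³ ≈ (0.00726821)³ ≈ 3.83956237e-07.
By linearity: E[X] = C(88, 3)·p³ ≈ 109736 · 3.83956237e-07 ≈ 0.042134.
Since α = 3/2 > 1, p = c/n^{3/2} = o(1/n) is below the triangle threshold p ~ 1/n. Asymptotically E[X] ~ (c³/6)·n^{3(1−α)} = (6³/6)·n^{-1.5} → 0, so by Markov's inequality G has no triangles w.h.p.

E[X] ≈ 0.042134; in regime p = Θ(1/n^{3/2}) E[X] tends to 0 (below the triangle threshold p ~ 1/n).


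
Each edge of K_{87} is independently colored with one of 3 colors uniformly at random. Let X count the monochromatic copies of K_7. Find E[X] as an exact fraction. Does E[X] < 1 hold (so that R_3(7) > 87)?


E[X] = C(87, 7) · 3^{1 − 21} = 5843355957 · 3^{−20} = 5843355957/3486784401.
As a reduced fraction: E[X] = 72140197/43046721 ≈ 1.67586.
Is E[X] < 1? NO.
Since E[X] ≥ 1, the first-moment bound is inconclusive at n = 87; it does NOT by itself certify R_3(7) > 87.

E[X] = 72140197/43046721 ≈ 1.67586; E[X] ≥ 1; first-moment method inconclusive here.


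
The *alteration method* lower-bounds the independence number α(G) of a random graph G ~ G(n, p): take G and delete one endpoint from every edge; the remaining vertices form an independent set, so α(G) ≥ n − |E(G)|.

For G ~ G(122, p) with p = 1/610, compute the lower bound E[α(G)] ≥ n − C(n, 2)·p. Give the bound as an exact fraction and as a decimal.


E[|E(G)|] = C(122, 2)·p = 7381 · (1/610) = 121/10.
E[α(G)] ≥ n − E[|E(G)|] = 122 − 121/10 = 1099/10.
Numerically: ≈ 109.90000.
(This is only a lower bound; the true E[α(G)] may be larger.)

E[α(G)] ≥ 1099/10 ≈ 109.90000.


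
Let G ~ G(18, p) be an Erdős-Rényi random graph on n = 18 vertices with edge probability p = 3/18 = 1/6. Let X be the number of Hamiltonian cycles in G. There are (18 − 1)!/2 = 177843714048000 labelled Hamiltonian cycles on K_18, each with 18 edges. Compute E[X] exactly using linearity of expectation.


K_18 has (18 − 1)!/2 = 177843714048000 labelled Hamiltonian cycles.
For each such Hamiltonian cycle H, let X_H = 1 if all 18 edges of H are present in G. Then P[X_H = 1] = p^{18} = (1/6)^{18} = 1/101559956668416.
By linearity: E[X] = Σ_H E[X_H] = 177843714048000 · p^{18} = 177843714048000 · 1/101559956668416 = 14889875/8503056.
Numerically: E[X] ≈ 1.75112.

E[X] = 177843714048000 · (1/6)^{18} = 14889875/8503056 ≈ 1.75112.


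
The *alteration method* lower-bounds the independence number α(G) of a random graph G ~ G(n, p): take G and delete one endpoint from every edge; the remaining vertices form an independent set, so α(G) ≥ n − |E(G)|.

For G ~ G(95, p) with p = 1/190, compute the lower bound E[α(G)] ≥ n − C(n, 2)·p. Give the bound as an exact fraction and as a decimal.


E[|E(G)|] = C(95, 2)·p = 4465 · (1/190) = 47/2.
E[α(G)] ≥ n − E[|E(G)|] = 95 − 47/2 = 143/2.
Numerically: ≈ 71.50000.
(This is only a lower bound; the true E[α(G)] may be larger.)

E[α(G)] ≥ 143/2 ≈ 71.50000.


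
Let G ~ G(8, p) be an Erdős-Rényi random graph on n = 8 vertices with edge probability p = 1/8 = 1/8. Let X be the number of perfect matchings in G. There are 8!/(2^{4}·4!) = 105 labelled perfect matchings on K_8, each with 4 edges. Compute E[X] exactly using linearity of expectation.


K_8 has 8!/(2^{4}·4!) = 105 labelled perfect matchings.
For each such perfect matching H, let X_H = 1 if all 4 edges of H are present in G. Then P[X_H = 1] = p^{4} = (1/8)^{4} = 1/4096.
By linearity: E[X] = Σ_H E[X_H] = 105 · p^{4} = 105 · 1/4096 = 105/4096.
Numerically: E[X] ≈ 0.0256348.

E[X] = 105 · (1/8)^{4} = 105/4096 ≈ 0.0256348.


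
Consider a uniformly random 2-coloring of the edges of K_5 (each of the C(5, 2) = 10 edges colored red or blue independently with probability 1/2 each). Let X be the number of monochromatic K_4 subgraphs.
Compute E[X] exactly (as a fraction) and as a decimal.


Let X = Σ_S X_S over the C(5, 4) = 5 subsets S of size 4, where X_S = 1 if the K_4 on S is monochromatic.
For a fixed S, the K_4 on S has C(4, 2) = 6 edges. P[all 6 edges red] = (1/2)^6, and likewise for blue, so P[monochromatic] = 2·(1/2)^6 = 2^{1 − 6} = 1/32.
Summing: E[X] = C(5, 4) · 2^{1 − 6} = 5 · 1/32 = 5/32.
Numerically: E[X] ≈ 0.15625.

E[X] = C(5,4)·2^(1−C(4,2)) = 5/32 ≈ 0.15625.


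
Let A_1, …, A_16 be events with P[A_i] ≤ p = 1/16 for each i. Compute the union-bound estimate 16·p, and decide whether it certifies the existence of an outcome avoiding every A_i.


Union bound: P[∪_{i=1}^{16} A_i] ≤ Σ_i P[A_i] ≤ 16·p = 16·(1/16) = 1.
Numerically: 1 ≈ 1.0000.
Is 1 < 1? NO.
Since the bound 1 is ≥ 1, the union bound is uninformative here; it does NOT by itself certify existence.

16·p = 1 ≈ 1.0000; existence NOT certified by the union bound.


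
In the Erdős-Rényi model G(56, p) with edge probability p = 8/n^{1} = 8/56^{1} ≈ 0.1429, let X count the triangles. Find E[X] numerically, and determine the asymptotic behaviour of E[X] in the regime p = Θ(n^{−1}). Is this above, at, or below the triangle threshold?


Number of potential triangles: C(56, 3) = 27720.
Each occurs with probability p³ ≈ (0.1429)³ ≈ 2.915452e-03.
By linearity: E[X] = C(56, 3)·p³ ≈ 27720 · 2.915452e-03 ≈ 80.8163.
Here α = 1, so p = 8/n is exactly at the triangle threshold p ~ 1/n. Asymptotically E[X] → c³/6 = 8³/6 = 256/3 ≈ 85.3333, a bounded constant. In this regime the triangle count is asymptotically Poisson(c³/6).

E[X] ≈ 80.8163; in regime p = Θ(1/n^{1}) E[X] stays bounded (at the triangle threshold p ~ 1/n).


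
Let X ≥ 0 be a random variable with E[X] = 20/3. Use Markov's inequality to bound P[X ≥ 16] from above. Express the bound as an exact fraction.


μ = E[X] = 20/3, a = 16.
Markov: P[X ≥ 16] ≤ μ/a = (20/3)/16 = 5/12.
Numerically: ≈ 0.417.
(Since a = 16 > μ = 6.667, the bound 5/12 is < 1 and informative.)

P[X ≥ 16] ≤ 5/12 ≈ 0.417.


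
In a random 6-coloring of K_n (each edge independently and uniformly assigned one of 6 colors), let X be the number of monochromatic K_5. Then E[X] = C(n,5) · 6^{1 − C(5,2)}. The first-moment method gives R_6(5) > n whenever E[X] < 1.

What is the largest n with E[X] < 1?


We need C(n, 5) · 6^{1 − 10} < 1, i.e. C(n, 5) < 6^{10 − 1} = 10077696.
Check values of n near the boundary:
  n = 61: C(61, 5) = 5949147; 5949147 < 10077696? YES
  n = 62: C(62, 5) = 6471002; 6471002 < 10077696? YES
  n = 63: C(63, 5) = 7028847; 7028847 < 10077696? YES
  n = 64: C(64, 5) = 7624512; 7624512 < 10077696? YES
  n = 65: C(65, 5) = 8259888; 8259888 < 10077696? YES
  n = 66: C(66, 5) = 8936928; 8936928 < 10077696? YES
  n = 67: C(67, 5) = 9657648; 9657648 < 10077696? YES
  n = 68: C(68, 5) = 10424128; 10424128 < 10077696? NO
The largest n with C(n, 5) < 10077696 is n = 67 (where E[X] = 67067/69984 ≈ 0.9583190). Hence R_6(5) > 67, i.e. R_6(5) ≥ 68.

Largest n = 67; hence R_6(5) > 67.


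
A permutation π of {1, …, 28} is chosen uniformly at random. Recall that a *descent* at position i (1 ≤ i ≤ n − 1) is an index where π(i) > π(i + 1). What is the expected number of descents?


Write X = Σ X_I over i = 1, …, 27, with X_I the indicator of one descent.
There are 27 indicators.
For each fixed i, the pair (π(i), π(i+1)) is a uniformly random ordered pair of distinct values from {1, …, 28}; by symmetry P[π(i) > π(i+1)] = 1/2.
By linearity: E[X] = 27 · (1/2) = (28 − 1) · (1/2) = 27/2 ≈ 13.500.

E[X] = 27/2 = 13.500.


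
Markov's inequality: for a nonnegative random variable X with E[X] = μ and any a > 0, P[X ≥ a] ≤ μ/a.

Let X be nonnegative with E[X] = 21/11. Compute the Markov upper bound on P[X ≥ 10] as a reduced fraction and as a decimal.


μ = E[X] = 21/11, a = 10.
Markov: P[X ≥ 10] ≤ μ/a = (21/11)/10 = 21/110.
Numerically: ≈ 0.1909.
(Since a = 10 > μ = 1.9091, the bound 21/110 is < 1 and informative.)

P[X ≥ 10] ≤ 21/110 ≈ 0.1909.


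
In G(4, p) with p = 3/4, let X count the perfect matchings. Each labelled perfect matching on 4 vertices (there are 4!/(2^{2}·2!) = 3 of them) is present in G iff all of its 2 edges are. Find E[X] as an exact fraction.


K_4 has 4!/(2^{2}·2!) = 3 labelled perfect matchings.
For each such perfect matching H, let X_H = 1 if all 2 edges of H are present in G. Then P[X_H = 1] = p^{2} = (3/4)^{2} = 9/16.
By linearity: E[X] = Σ_H E[X_H] = 3 · p^{2} = 3 · 9/16 = 27/16.
Numerically: E[X] ≈ 1.69.

E[X] = 3 · (3/4)^{2} = 27/16 ≈ 1.69.


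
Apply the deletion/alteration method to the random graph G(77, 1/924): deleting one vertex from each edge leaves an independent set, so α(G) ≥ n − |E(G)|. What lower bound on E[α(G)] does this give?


E[|E(G)|] = C(77, 2)·p = 2926 · (1/924) = 19/6.
E[α(G)] ≥ n − E[|E(G)|] = 77 − 19/6 = 443/6.
Numerically: ≈ 73.8333.
(This is only a lower bound; the true E[α(G)] may be larger.)

E[α(G)] ≥ 443/6 ≈ 73.8333.


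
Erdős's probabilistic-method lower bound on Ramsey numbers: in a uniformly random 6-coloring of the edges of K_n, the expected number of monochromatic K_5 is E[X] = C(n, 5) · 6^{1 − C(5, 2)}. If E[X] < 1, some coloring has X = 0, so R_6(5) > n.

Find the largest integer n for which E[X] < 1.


We need C(n, 5) · 6^{1 − 10} < 1, i.e. C(n, 5) < 6^{10 − 1} = 10077696.
Check values of n near the boundary:
  n = 62: C(62, 5) = 6471002; 6471002 < 10077696? YES
  n = 63: C(63, 5) = 7028847; 7028847 < 10077696? YES
  n = 64: C(64, 5) = 7624512; 7624512 < 10077696? YES
  n = 65: C(65, 5) = 8259888; 8259888 < 10077696? YES
  n = 66: C(66, 5) = 8936928; 8936928 < 10077696? YES
  n = 67: C(67, 5) = 9657648; 9657648 < 10077696? YES
  n = 68: C(68, 5) = 10424128; 10424128 < 10077696? NO
  n = 69: C(69, 5) = 11238513; 11238513 < 10077696? NO
The largest n with C(n, 5) < 10077696 is n = 67 (where E[X] = 67067/69984 ≈ 0.958319). Hence R_6(5) > 67, i.e. R_6(5) ≥ 68.

Largest n = 67; hence R_6(5) > 67.


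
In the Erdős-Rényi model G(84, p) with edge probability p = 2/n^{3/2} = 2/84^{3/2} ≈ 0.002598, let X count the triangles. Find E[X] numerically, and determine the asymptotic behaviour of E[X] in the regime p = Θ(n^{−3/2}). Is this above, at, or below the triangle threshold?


Number of potential triangles: C(84, 3) = 95284.
Each occurs with probability p³ ≈ (0.002598)³ ≈ 1.753207e-08.
By linearity: E[X] = C(84, 3)·p³ ≈ 95284 · 1.753207e-08 ≈ 0.0017.
Since α = 3/2 > 1, p = c/n^{3/2} = o(1/n) is below the triangle threshold p ~ 1/n. Asymptotically E[X] ~ (c³/6)·n^{3(1−α)} = (2³/6)·n^{-1.5} → 0, so by Markov's inequality G has no triangles w.h.p.

E[X] ≈ 0.0017; in regime p = Θ(1/n^{3/2}) E[X] tends to 0 (below the triangle threshold p ~ 1/n).


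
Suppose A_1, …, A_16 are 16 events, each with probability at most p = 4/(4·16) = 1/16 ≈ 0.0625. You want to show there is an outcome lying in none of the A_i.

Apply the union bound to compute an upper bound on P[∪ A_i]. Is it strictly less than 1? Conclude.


Union bound: P[∪_{i=1}^{16} A_i] ≤ Σ_i P[A_i] ≤ 16·p = 16·(1/16) = 1.
Numerically: 1 ≈ 1.0000.
Is 1 < 1? NO.
Since the bound 1 is ≥ 1, the union bound is uninformative here; it does NOT by itself certify existence.

16·p = 1 ≈ 1.0000; existence NOT certified by the union bound.


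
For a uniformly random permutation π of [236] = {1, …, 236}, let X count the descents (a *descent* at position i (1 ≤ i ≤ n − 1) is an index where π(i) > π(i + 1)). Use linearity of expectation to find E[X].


Write X = Σ X_I over i = 1, …, 235, with X_I the indicator of one descent.
There are 235 indicators.
For each fixed i, the pair (π(i), π(i+1)) is a uniformly random ordered pair of distinct values from {1, …, 236}; by symmetry P[π(i) > π(i+1)] = 1/2.
By linearity: E[X] = 235 · (1/2) = (236 − 1) · (1/2) = 235/2 ≈ 117.50000.

E[X] = 235/2 = 117.50000.


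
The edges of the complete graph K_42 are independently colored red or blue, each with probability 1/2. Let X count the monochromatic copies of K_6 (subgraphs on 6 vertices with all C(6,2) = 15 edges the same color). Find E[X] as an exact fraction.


Let X = Σ_S X_S over the C(42, 6) = 5245786 subsets S of size 6, where X_S = 1 if the K_6 on S is monochromatic.
For a fixed S, the K_6 on S has C(6, 2) = 15 edges. P[all 15 edges red] = (1/2)^15, and likewise for blue, so P[monochromatic] = 2·(1/2)^15 = 2^{1 − 15} = 1/16384.
By linearity of expectation: E[X] = C(42, 6) · 2^{1 − 15} = 5245786 · 1/16384 = 2622893/8192.
Numerically: E[X] ≈ 320.17737.

E[X] = C(42,6)·2^(1−C(6,2)) = 2622893/8192 ≈ 320.17737.


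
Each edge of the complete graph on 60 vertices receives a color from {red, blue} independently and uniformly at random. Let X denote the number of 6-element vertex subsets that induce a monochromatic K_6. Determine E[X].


Let X = Σ_S X_S over the C(60, 6) = 50063860 subsets S of size 6, where X_S = 1 if the K_6 on S is monochromatic.
For a fixed S, the K_6 on S has C(6, 2) = 15 edges. P[all 15 edges red] = (1/2)^15, and likewise for blue, so P[monochromatic] = 2·(1/2)^15 = 2^{1 − 15} = 1/16384.
By linearity of expectation: E[X] = C(60, 6) · 2^{1 − 15} = 50063860 · 1/16384 = 12515965/4096.
Numerically: E[X] ≈ 3055.6555.

E[X] = C(60,6)·2^(1−C(6,2)) = 12515965/4096 ≈ 3055.6555.


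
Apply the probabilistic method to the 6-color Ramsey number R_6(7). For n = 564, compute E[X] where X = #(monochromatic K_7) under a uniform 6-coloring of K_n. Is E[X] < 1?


E[X] = C(564, 7) · 6^{1 − 21} = 3469685994423792 · 6^{−20} = 3469685994423792/3656158440062976.
As a reduced fraction: E[X] = 24095041627943/25389989167104 ≈ 0.9489977.
Is E[X] < 1? YES.
Since E[X] < 1, there exists a 6-coloring of K_{564} with no monochromatic K_7; hence R_6(7) > 564.

E[X] = 24095041627943/25389989167104 ≈ 0.9489977; E[X] < 1, so R_6(7) > 564.


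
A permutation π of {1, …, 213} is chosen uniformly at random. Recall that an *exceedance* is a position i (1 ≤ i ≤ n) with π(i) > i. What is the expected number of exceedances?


Write X = Σ_{i=1}^{213} X_i, where X_i = 1_{π(i) > i}.
For each fixed i, π(i) is uniform over {1, …, 213} (marginal of a uniform permutation), so P[π(i) > i] = (n − i)/n. Summing: Σ_{i=1}^{213} (n − i)/n = (0 + 1 + … + 212)/213 = 213(213 − 1)/(2·213) = (213 − 1)/2.
Hence E[X] = Σ_{i=1}^{213} (213 − i)/213 = 106 ≈ 106.000.

E[X] = 106 = 106.000.


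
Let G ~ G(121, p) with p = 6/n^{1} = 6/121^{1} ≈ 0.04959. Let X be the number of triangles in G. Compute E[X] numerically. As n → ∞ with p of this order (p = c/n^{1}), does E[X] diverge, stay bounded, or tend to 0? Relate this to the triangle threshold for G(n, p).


Number of potential triangles: C(121, 3) = 287980.
Each occurs with probability p³ ≈ (0.04959)³ ≈ 1.219264e-04.
By linearity: E[X] = C(121, 3)·p³ ≈ 287980 · 1.219264e-04 ≈ 35.1124.
Here α = 1, so p = 6/n is exactly at the triangle threshold p ~ 1/n. Asymptotically E[X] → c³/6 = 6³/6 = 36 ≈ 36.0000, a bounded constant. In this regime the triangle count is asymptotically Poisson(c³/6).

E[X] ≈ 35.1124; in regime p = Θ(1/n^{1}) E[X] stays bounded (at the triangle threshold p ~ 1/n).


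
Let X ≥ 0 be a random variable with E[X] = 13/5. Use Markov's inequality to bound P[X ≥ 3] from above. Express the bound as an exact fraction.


μ = E[X] = 13/5, a = 3.
Markov: P[X ≥ 3] ≤ μ/a = (13/5)/3 = 13/15.
Numerically: ≈ 0.86667.
(Since a = 3 > μ = 2.60000, the bound 13/15 is < 1 and informative.)

P[X ≥ 3] ≤ 13/15 ≈ 0.86667.


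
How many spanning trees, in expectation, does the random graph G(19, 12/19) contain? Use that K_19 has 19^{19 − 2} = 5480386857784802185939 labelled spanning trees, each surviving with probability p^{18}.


K_19 has 19^{19 − 2} = 5480386857784802185939 labelled spanning trees.
For each such spanning tree H, let X_H = 1 if all 18 edges of H are present in G. Then P[X_H = 1] = p^{18} = (12/19)^{18} = 26623333280885243904/104127350297911241532841.
By linearity of expectation: E[X] = Σ_H E[X_H] = 5480386857784802185939 · p^{18} = 5480386857784802185939 · 26623333280885243904/104127350297911241532841 = 26623333280885243904/19.
Numerically: E[X] ≈ 1.4e+18.

E[X] = 5480386857784802185939 · (12/19)^{18} = 26623333280885243904/19 ≈ 1.4e+18.


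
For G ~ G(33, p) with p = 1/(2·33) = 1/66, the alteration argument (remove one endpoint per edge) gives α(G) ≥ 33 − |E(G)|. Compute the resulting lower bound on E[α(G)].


E[|E(G)|] = C(33, 2)·p = 528 · (1/66) = 8.
E[α(G)] ≥ n − E[|E(G)|] = 33 − 8 = 25.
Numerically: ≈ 25.0000.
(This is only a lower bound; the true E[α(G)] may be larger.)

E[α(G)] ≥ 25 ≈ 25.0000.


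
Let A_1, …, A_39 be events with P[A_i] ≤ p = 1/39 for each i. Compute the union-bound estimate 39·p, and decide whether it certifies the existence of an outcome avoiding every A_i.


Union bound: P[∪_{i=1}^{39} A_i] ≤ Σ_i P[A_i] ≤ 39·p = 39·(1/39) = 1.
Numerically: 1 ≈ 1.000000.
Is 1 < 1? NO.
Since the bound 1 is ≥ 1, the union bound is uninformative here; it does NOT by itself certify existence.

39·p = 1 ≈ 1.000000; existence NOT certified by the union bound.


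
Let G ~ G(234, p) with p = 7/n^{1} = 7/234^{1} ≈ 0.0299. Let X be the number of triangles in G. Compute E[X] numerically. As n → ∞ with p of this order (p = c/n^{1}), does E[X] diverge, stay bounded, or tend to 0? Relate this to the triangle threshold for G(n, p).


Number of potential triangles: C(234, 3) = 2108184.
Each occurs with probability p³ ≈ (0.0299)³ ≈ 2.67699e-05.
By linearity: E[X] = C(234, 3)·p³ ≈ 2108184 · 2.67699e-05 ≈ 56.436.
Here α = 1, so p = 7/n is exactly at the triangle threshold p ~ 1/n. Asymptotically E[X] → c³/6 = 7³/6 = 343/6 ≈ 57.167, a bounded constant. In this regime the triangle count is asymptotically Poisson(c³/6).

E[X] ≈ 56.436; in regime p = Θ(1/n^{1}) E[X] stays bounded (at the triangle threshold p ~ 1/n).


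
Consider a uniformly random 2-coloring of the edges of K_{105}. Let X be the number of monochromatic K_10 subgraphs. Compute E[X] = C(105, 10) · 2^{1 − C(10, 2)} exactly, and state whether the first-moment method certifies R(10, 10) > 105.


E[X] = C(105, 10) · 2^{1 − 45} = 28848458598960 · 2^{−44} = 28848458598960/17592186044416.
As a reduced fraction: E[X] = 1803028662435/1099511627776 ≈ 1.640.
Is E[X] < 1? NO.
Since E[X] ≥ 1, the first-moment bound is inconclusive at n = 105; it does NOT by itself certify R(10, 10) > 105.

E[X] = 1803028662435/1099511627776 ≈ 1.640; E[X] ≥ 1; first-moment method inconclusive here.


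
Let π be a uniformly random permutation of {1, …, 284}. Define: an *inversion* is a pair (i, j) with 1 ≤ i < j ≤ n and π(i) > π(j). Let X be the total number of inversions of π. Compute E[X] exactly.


Write X = Σ X_I over the C(284, 2) = 40186 pairs i < j, with X_I the indicator of one inversion.
There are 40186 indicators.
For each fixed pair i < j, the values π(i) and π(j) are two distinct elements of {1, …, 284} in uniformly random order; by symmetry P[π(i) > π(j)] = 1/2.
By linearity: E[X] = 40186 · (1/2) = C(284, 2) · (1/2) = 40186/2 = 20093 ≈ 20093.00000.

E[X] = 20093 = 20093.00000.


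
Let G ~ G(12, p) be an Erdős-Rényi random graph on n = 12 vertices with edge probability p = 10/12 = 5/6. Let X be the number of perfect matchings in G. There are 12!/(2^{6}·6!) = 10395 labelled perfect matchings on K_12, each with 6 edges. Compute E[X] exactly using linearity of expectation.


K_12 has 12!/(2^{6}·6!) = 10395 labelled perfect matchings.
For each such perfect matching H, let X_H = 1 if all 6 edges of H are present in G. Then P[X_H = 1] = p^{6} = (5/6)^{6} = 15625/46656.
By linearity: E[X] = Σ_H E[X_H] = 10395 · p^{6} = 10395 · 15625/46656 = 6015625/1728.
Numerically: E[X] ≈ 3481.

E[X] = 10395 · (5/6)^{6} = 6015625/1728 ≈ 3481.


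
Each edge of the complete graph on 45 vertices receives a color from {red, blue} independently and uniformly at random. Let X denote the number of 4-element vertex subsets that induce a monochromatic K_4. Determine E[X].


Let X = Σ_S X_S over the C(45, 4) = 148995 subsets S of size 4, where X_S = 1 if the K_4 on S is monochromatic.
For a fixed S, the K_4 on S has C(4, 2) = 6 edges. P[all 6 edges red] = (1/2)^6, and likewise for blue, so P[monochromatic] = 2·(1/2)^6 = 2^{1 − 6} = 1/32.
Summing: E[X] = C(45, 4) · 2^{1 − 6} = 148995 · 1/32 = 148995/32.
Numerically: E[X] ≈ 4656.0938.

E[X] = C(45,4)·2^(1−C(4,2)) = 148995/32 ≈ 4656.0938.


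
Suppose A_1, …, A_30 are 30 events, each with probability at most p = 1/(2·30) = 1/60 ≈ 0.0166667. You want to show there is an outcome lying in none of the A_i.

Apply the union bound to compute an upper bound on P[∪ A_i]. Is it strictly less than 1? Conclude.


Union bound: P[∪_{i=1}^{30} A_i] ≤ Σ_i P[A_i] ≤ 30·p = 30·(1/60) = 1/2.
Numerically: 1/2 ≈ 0.5000000.
Is 1/2 < 1? YES.
Since P[∪ A_i] ≤ 1/2 < 1, the complement has P[∩ A_i^c] ≥ 1 − 1/2 = 1/2 > 0, so some outcome avoids every A_i.

30·p = 1/2 ≈ 0.5000000; existence CERTIFIED by the union bound.


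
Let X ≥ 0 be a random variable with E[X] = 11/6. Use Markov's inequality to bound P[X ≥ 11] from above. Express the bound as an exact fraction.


μ = E[X] = 11/6, a = 11.
Markov: P[X ≥ 11] ≤ μ/a = (11/6)/11 = 1/6.
Numerically: ≈ 0.166667.
(Since a = 11 > μ = 1.833333, the bound 1/6 is < 1 and informative.)

P[X ≥ 11] ≤ 1/6 ≈ 0.166667.


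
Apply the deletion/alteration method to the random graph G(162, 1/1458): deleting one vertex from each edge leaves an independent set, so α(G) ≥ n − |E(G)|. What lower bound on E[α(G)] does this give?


E[|E(G)|] = C(162, 2)·p = 13041 · (1/1458) = 161/18.
E[α(G)] ≥ n − E[|E(G)|] = 162 − 161/18 = 2755/18.
Numerically: ≈ 153.0556.
(This is only a lower bound; the true E[α(G)] may be larger.)

E[α(G)] ≥ 2755/18 ≈ 153.0556.


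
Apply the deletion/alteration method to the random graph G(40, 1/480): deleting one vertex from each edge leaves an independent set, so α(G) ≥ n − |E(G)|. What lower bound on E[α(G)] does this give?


E[|E(G)|] = C(40, 2)·p = 780 · (1/480) = 13/8.
E[α(G)] ≥ n − E[|E(G)|] = 40 − 13/8 = 307/8.
Numerically: ≈ 38.375.
(This is only a lower bound; the true E[α(G)] may be larger.)

E[α(G)] ≥ 307/8 ≈ 38.375.


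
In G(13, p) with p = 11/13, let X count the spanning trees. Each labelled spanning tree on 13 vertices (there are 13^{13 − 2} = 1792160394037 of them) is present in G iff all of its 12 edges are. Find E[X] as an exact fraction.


K_13 has 13^{13 − 2} = 1792160394037 labelled spanning trees.
For each such spanning tree H, let X_H = 1 if all 12 edges of H are present in G. Then P[X_H = 1] = p^{12} = (11/13)^{12} = 3138428376721/23298085122481.
By linearity: E[X] = Σ_H E[X_H] = 1792160394037 · p^{12} = 1792160394037 · 3138428376721/23298085122481 = 3138428376721/13.
Numerically: E[X] ≈ 2.41418e+11.

E[X] = 1792160394037 · (11/13)^{12} = 3138428376721/13 ≈ 2.41418e+11.


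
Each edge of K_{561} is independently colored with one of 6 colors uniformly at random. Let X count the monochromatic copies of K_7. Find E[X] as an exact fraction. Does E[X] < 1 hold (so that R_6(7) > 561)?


E[X] = C(561, 7) · 6^{1 − 21} = 3341868282890280 · 6^{−20} = 3341868282890280/3656158440062976.
As a reduced fraction: E[X] = 46414837262365/50779978334208 ≈ 0.914.
Is E[X] < 1? YES.
Since E[X] < 1, there exists a 6-coloring of K_{561} with no monochromatic K_7; hence R_6(7) > 561.

E[X] = 46414837262365/50779978334208 ≈ 0.914; E[X] < 1, so R_6(7) > 561.


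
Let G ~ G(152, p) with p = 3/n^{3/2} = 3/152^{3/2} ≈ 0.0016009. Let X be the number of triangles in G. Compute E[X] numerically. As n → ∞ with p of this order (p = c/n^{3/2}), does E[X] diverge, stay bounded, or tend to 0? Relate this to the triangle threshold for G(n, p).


Number of potential triangles: C(152, 3) = 573800.
Each occurs with probability p³ ≈ (0.0016009)³ ≈ 4.1026798e-09.
By linearity: E[X] = C(152, 3)·p³ ≈ 573800 · 4.1026798e-09 ≈ 0.00235.
Since α = 3/2 > 1, p = c/n^{3/2} = o(1/n) is below the triangle threshold p ~ 1/n. Asymptotically E[X] ~ (c³/6)·n^{3(1−α)} = (3³/6)·n^{-1.5} → 0, so by Markov's inequality G has no triangles w.h.p.

E[X] ≈ 0.00235; in regime p = Θ(1/n^{3/2}) E[X] tends to 0 (below the triangle threshold p ~ 1/n).


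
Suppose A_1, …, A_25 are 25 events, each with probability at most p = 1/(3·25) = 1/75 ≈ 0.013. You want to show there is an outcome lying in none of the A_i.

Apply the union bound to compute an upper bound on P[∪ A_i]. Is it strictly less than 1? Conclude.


Union bound: P[∪_{i=1}^{25} A_i] ≤ Σ_i P[A_i] ≤ 25·p = 25·(1/75) = 1/3.
Numerically: 1/3 ≈ 0.333.
Is 1/3 < 1? YES.
Since P[∪ A_i] ≤ 1/3 < 1, the complement has P[∩ A_i^c] ≥ 1 − 1/3 = 2/3 > 0, so some outcome avoids every A_i.

25·p = 1/3 ≈ 0.333; existence CERTIFIED by the union bound.


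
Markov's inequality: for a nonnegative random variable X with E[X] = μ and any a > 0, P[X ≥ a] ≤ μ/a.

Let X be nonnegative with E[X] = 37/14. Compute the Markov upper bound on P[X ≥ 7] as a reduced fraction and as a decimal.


μ = E[X] = 37/14, a = 7.
Markov: P[X ≥ 7] ≤ μ/a = (37/14)/7 = 37/98.
Numerically: ≈ 0.3776.
(Since a = 7 > μ = 2.6429, the bound 37/98 is < 1 and informative.)

P[X ≥ 7] ≤ 37/98 ≈ 0.3776.


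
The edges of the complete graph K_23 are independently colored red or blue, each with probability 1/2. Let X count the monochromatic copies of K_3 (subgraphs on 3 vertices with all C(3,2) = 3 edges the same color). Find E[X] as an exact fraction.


Let X = Σ_S X_S over the C(23, 3) = 1771 subsets S of size 3, where X_S = 1 if the K_3 on S is monochromatic.
For a fixed S, the K_3 on S has C(3, 2) = 3 edges. P[all 3 edges red] = (1/2)^3, and likewise for blue, so P[monochromatic] = 2·(1/2)^3 = 2^{1 − 3} = 1/4.
By linearity of expectation: E[X] = C(23, 3) · 2^{1 − 3} = 1771 · 1/4 = 1771/4.
Numerically: E[X] ≈ 442.75000.

E[X] = C(23,3)·2^(1−C(3,2)) = 1771/4 ≈ 442.75000.


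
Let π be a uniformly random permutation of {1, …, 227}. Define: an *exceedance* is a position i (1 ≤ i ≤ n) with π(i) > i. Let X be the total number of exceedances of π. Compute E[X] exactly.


Write X = Σ_{i=1}^{227} X_i, where X_i = 1_{π(i) > i}.
For each fixed i, π(i) is uniform over {1, …, 227} (marginal of a uniform permutation), so P[π(i) > i] = (n − i)/n. Summing: Σ_{i=1}^{227} (n − i)/n = (0 + 1 + … + 226)/227 = 227(227 − 1)/(2·227) = (227 − 1)/2.
Hence E[X] = Σ_{i=1}^{227} (227 − i)/227 = 113 ≈ 113.000.

E[X] = 113 = 113.000.


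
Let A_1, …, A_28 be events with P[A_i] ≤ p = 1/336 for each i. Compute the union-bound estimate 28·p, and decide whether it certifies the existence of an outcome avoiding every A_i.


Union bound: P[∪_{i=1}^{28} A_i] ≤ Σ_i P[A_i] ≤ 28·p = 28·(1/336) = 1/12.
Numerically: 1/12 ≈ 0.08333.
Is 1/12 < 1? YES.
Since P[∪ A_i] ≤ 1/12 < 1, the complement has P[∩ A_i^c] ≥ 1 − 1/12 = 11/12 > 0, so some outcome avoids every A_i.

28·p = 1/12 ≈ 0.08333; existence CERTIFIED by the union bound.


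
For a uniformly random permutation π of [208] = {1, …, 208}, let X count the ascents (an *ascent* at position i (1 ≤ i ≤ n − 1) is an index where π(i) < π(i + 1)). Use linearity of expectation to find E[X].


Write X = Σ X_I over i = 1, …, 207, with X_I the indicator of one ascent.
There are 207 indicators.
For each fixed i, the pair (π(i), π(i+1)) is a uniformly random ordered pair of distinct values from {1, …, 208}; by symmetry P[π(i) < π(i+1)] = 1/2.
By linearity: E[X] = 207 · (1/2) = (208 − 1) · (1/2) = 207/2 ≈ 103.5000.

E[X] = 207/2 = 103.5000.


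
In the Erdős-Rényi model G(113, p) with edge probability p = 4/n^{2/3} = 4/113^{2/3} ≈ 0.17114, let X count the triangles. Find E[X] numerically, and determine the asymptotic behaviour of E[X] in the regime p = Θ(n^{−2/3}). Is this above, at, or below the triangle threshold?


Number of potential triangles: C(113, 3) = 234136.
Each occurs with probability p³ ≈ (0.17114)³ ≈ 5.0121388e-03.
By linearity: E[X] = C(113, 3)·p³ ≈ 234136 · 5.0121388e-03 ≈ 1173.52212.
Since α = 2/3 < 1, p = c/n^{2/3} ≫ 1/n is above the triangle threshold p ~ 1/n. Asymptotically E[X] ~ (c³/6)·n^{3(1−α)} = (4³/6)·n^{1} → ∞; triangles are abundant w.h.p.

E[X] ≈ 1173.52212; in regime p = Θ(1/n^{2/3}) E[X] diverges (above the triangle threshold p ~ 1/n).


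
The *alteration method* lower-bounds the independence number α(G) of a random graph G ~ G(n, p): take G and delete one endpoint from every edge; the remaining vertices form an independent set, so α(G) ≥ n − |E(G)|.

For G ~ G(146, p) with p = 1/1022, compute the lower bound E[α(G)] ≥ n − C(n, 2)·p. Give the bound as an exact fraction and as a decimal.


E[|E(G)|] = C(146, 2)·p = 10585 · (1/1022) = 145/14.
E[α(G)] ≥ n − E[|E(G)|] = 146 − 145/14 = 1899/14.
Numerically: ≈ 135.643.
(This is only a lower bound; the true E[α(G)] may be larger.)

E[α(G)] ≥ 1899/14 ≈ 135.643.


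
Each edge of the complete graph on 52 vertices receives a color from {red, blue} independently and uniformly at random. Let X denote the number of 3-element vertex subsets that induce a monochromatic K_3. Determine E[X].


Let X = Σ_S X_S over the C(52, 3) = 22100 subsets S of size 3, where X_S = 1 if the K_3 on S is monochromatic.
For a fixed S, the K_3 on S has C(3, 2) = 3 edges. P[all 3 edges red] = (1/2)^3, and likewise for blue, so P[monochromatic] = 2·(1/2)^3 = 2^{1 − 3} = 1/4.
Summing: E[X] = C(52, 3) · 2^{1 − 3} = 22100 · 1/4 = 5525.
Numerically: E[X] ≈ 5525.000.

E[X] = C(52,3)·2^(1−C(3,2)) = 5525 ≈ 5525.000.


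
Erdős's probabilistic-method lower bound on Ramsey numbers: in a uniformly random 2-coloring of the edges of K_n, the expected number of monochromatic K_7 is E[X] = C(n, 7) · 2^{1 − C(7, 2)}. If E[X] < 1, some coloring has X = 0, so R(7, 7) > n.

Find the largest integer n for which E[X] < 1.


We need C(n, 7) · 2^{1 − 21} < 1, i.e. C(n, 7) < 2^{21 − 1} = 1048576.
Check values of n near the boundary:
  n = 26: C(26, 7) = 657800; 657800 < 1048576? YES
  n = 27: C(27, 7) = 888030; 888030 < 1048576? YES
  n = 28: C(28, 7) = 1184040; 1184040 < 1048576? NO
  n = 29: C(29, 7) = 1560780; 1560780 < 1048576? NO
  n = 30: C(30, 7) = 2035800; 2035800 < 1048576? NO
The largest n with C(n, 7) < 1048576 is n = 27 (where E[X] = 444015/524288 ≈ 0.846891). Hence R(7, 7) > 27, i.e. R(7, 7) ≥ 28.

Largest n = 27; hence R(7, 7) > 27.


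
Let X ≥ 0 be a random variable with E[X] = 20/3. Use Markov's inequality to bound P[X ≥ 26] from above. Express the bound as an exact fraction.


μ = E[X] = 20/3, a = 26.
Markov: P[X ≥ 26] ≤ μ/a = (20/3)/26 = 10/39.
Numerically: ≈ 0.256410.
(Since a = 26 > μ = 6.666667, the bound 10/39 is < 1 and informative.)

P[X ≥ 26] ≤ 10/39 ≈ 0.256410.


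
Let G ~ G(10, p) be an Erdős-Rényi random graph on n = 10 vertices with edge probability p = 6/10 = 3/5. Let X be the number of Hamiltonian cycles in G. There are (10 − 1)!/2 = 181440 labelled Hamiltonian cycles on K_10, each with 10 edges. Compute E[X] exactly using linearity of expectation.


K_10 has (10 − 1)!/2 = 181440 labelled Hamiltonian cycles.
For each such Hamiltonian cycle H, let X_H = 1 if all 10 edges of H are present in G. Then P[X_H = 1] = p^{10} = (3/5)^{10} = 59049/9765625.
By linearity: E[X] = Σ_H E[X_H] = 181440 · p^{10} = 181440 · 59049/9765625 = 2142770112/1953125.
Numerically: E[X] ≈ 1097.1.

E[X] = 181440 · (3/5)^{10} = 2142770112/1953125 ≈ 1097.1.


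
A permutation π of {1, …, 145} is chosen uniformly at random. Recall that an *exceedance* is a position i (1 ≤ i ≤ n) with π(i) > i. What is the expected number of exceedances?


Write X = Σ_{i=1}^{145} X_i, where X_i = 1_{π(i) > i}.
For each fixed i, π(i) is uniform over {1, …, 145} (marginal of a uniform permutation), so P[π(i) > i] = (n − i)/n. Summing: Σ_{i=1}^{145} (n − i)/n = (0 + 1 + … + 144)/145 = 145(145 − 1)/(2·145) = (145 − 1)/2.
Hence E[X] = Σ_{i=1}^{145} (145 − i)/145 = 72 ≈ 72.00000.

E[X] = 72 = 72.00000.


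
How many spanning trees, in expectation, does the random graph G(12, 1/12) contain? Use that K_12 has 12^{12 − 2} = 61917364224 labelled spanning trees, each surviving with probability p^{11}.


K_12 has 12^{12 − 2} = 61917364224 labelled spanning trees.
For each such spanning tree H, let X_H = 1 if all 11 edges of H are present in G. Then P[X_H = 1] = p^{11} = (1/12)^{11} = 1/743008370688.
Summing the indicators: E[X] = Σ_H E[X_H] = 61917364224 · p^{11} = 61917364224 · 1/743008370688 = 1/12.
Numerically: E[X] ≈ 0.0833.

E[X] = 61917364224 · (1/12)^{11} = 1/12 ≈ 0.0833.


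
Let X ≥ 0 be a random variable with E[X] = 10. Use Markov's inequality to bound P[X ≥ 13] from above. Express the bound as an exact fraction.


μ = E[X] = 10, a = 13.
Markov: P[X ≥ 13] ≤ μ/a = (10)/13 = 10/13.
Numerically: ≈ 0.76923.
(Since a = 13 > μ = 10.00000, the bound 10/13 is < 1 and informative.)

P[X ≥ 13] ≤ 10/13 ≈ 0.76923.


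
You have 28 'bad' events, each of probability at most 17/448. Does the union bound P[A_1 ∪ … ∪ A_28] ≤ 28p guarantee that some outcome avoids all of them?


Union bound: P[∪_{i=1}^{28} A_i] ≤ Σ_i P[A_i] ≤ 28·p = 28·(17/448) = 17/16.
Numerically: 17/16 ≈ 1.0625000.
Is 17/16 < 1? NO.
Since the bound 17/16 is ≥ 1, the union bound is uninformative here; it does NOT by itself certify existence.

28·p = 17/16 ≈ 1.0625000; existence NOT certified by the union bound.


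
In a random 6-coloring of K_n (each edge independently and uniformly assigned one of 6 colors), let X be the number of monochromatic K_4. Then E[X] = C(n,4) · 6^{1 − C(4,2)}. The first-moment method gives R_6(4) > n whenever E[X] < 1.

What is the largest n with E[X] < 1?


We need C(n, 4) · 6^{1 − 6} < 1, i.e. C(n, 4) < 6^{6 − 1} = 7776.
Check values of n near the boundary:
  n = 20: C(20, 4) = 4845; 4845 < 7776? YES
  n = 21: C(21, 4) = 5985; 5985 < 7776? YES
  n = 22: C(22, 4) = 7315; 7315 < 7776? YES
  n = 23: C(23, 4) = 8855; 8855 < 7776? NO
  n = 24: C(24, 4) = 10626; 10626 < 7776? NO
  n = 25: C(25, 4) = 12650; 12650 < 7776? NO
The largest n with C(n, 4) < 7776 is n = 22 (where E[X] = 7315/7776 ≈ 0.9407150). Hence R_6(4) > 22, i.e. R_6(4) ≥ 23.

Largest n = 22; hence R_6(4) > 22.


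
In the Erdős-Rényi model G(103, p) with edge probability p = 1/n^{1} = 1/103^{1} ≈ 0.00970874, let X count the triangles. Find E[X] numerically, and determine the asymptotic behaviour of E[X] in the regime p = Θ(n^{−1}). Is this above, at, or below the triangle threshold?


Number of potential triangles: C(103, 3) = 176851.
Each occurs with probability p³ ≈ (0.00970874)³ ≈ 9.15141659e-07.
By linearity: E[X] = C(103, 3)·p³ ≈ 176851 · 9.15141659e-07 ≈ 0.161844.
Here α = 1, so p = 1/n is exactly at the triangle threshold p ~ 1/n. Asymptotically E[X] → c³/6 = 1³/6 = 1/6 ≈ 0.166667, a bounded constant. In this regime the triangle count is asymptotically Poisson(c³/6).

E[X] ≈ 0.161844; in regime p = Θ(1/n^{1}) E[X] stays bounded (at the triangle threshold p ~ 1/n).


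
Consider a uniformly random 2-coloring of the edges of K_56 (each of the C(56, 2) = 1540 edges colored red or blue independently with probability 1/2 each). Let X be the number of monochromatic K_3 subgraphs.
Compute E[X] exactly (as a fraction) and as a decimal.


Let X = Σ_S X_S over the C(56, 3) = 27720 subsets S of size 3, where X_S = 1 if the K_3 on S is monochromatic.
For a fixed S, the K_3 on S has C(3, 2) = 3 edges. P[all 3 edges red] = (1/2)^3, and likewise for blue, so P[monochromatic] = 2·(1/2)^3 = 2^{1 − 3} = 1/4.
By linearity: E[X] = C(56, 3) · 2^{1 − 3} = 27720 · 1/4 = 6930.
Numerically: E[X] ≈ 6930.00000.

E[X] = C(56,3)·2^(1−C(3,2)) = 6930 ≈ 6930.00000.


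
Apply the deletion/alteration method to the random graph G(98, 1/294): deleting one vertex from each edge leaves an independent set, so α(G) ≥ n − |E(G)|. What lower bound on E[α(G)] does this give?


E[|E(G)|] = C(98, 2)·p = 4753 · (1/294) = 97/6.
E[α(G)] ≥ n − E[|E(G)|] = 98 − 97/6 = 491/6.
Numerically: ≈ 81.833.
(This is only a lower bound; the true E[α(G)] may be larger.)

E[α(G)] ≥ 491/6 ≈ 81.833.


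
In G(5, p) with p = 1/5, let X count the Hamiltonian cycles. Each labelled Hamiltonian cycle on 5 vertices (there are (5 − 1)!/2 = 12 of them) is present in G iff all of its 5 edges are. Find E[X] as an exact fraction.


K_5 has (5 − 1)!/2 = 12 labelled Hamiltonian cycles.
For each such Hamiltonian cycle H, let X_H = 1 if all 5 edges of H are present in G. Then P[X_H = 1] = p^{5} = (1/5)^{5} = 1/3125.
By linearity of expectation: E[X] = Σ_H E[X_H] = 12 · p^{5} = 12 · 1/3125 = 12/3125.
Numerically: E[X] ≈ 0.00384.

E[X] = 12 · (1/5)^{5} = 12/3125 ≈ 0.00384.


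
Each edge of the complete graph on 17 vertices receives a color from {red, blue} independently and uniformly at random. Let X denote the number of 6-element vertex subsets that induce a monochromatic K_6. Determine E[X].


Let X = Σ_S X_S over the C(17, 6) = 12376 subsets S of size 6, where X_S = 1 if the K_6 on S is monochromatic.
For a fixed S, the K_6 on S has C(6, 2) = 15 edges. P[all 15 edges red] = (1/2)^15, and likewise for blue, so P[monochromatic] = 2·(1/2)^15 = 2^{1 − 15} = 1/16384.
By linearity of expectation: E[X] = C(17, 6) · 2^{1 − 15} = 12376 · 1/16384 = 1547/2048.
Numerically: E[X] ≈ 0.755371.

E[X] = C(17,6)·2^(1−C(6,2)) = 1547/2048 ≈ 0.755371.
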